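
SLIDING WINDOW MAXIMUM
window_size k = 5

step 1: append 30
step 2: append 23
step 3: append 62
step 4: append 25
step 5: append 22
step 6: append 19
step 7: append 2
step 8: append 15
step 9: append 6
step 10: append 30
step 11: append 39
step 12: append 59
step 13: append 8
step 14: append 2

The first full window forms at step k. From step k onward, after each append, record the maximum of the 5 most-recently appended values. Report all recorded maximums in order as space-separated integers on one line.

step 1: append 30 -> window=[30] (not full yet)
step 2: append 23 -> window=[30, 23] (not full yet)
step 3: append 62 -> window=[30, 23, 62] (not full yet)
step 4: append 25 -> window=[30, 23, 62, 25] (not full yet)
step 5: append 22 -> window=[30, 23, 62, 25, 22] -> max=62
step 6: append 19 -> window=[23, 62, 25, 22, 19] -> max=62
step 7: append 2 -> window=[62, 25, 22, 19, 2] -> max=62
step 8: append 15 -> window=[25, 22, 19, 2, 15] -> max=25
step 9: append 6 -> window=[22, 19, 2, 15, 6] -> max=22
step 10: append 30 -> window=[19, 2, 15, 6, 30] -> max=30
step 11: append 39 -> window=[2, 15, 6, 30, 39] -> max=39
step 12: append 59 -> window=[15, 6, 30, 39, 59] -> max=59
step 13: append 8 -> window=[6, 30, 39, 59, 8] -> max=59
step 14: append 2 -> window=[30, 39, 59, 8, 2] -> max=59

Answer: 62 62 62 25 22 30 39 59 59 59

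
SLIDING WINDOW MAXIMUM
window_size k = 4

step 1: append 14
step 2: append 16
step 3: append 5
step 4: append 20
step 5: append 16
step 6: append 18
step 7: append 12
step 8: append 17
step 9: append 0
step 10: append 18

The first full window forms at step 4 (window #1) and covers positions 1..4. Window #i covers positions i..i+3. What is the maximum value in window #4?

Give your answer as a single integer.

step 1: append 14 -> window=[14] (not full yet)
step 2: append 16 -> window=[14, 16] (not full yet)
step 3: append 5 -> window=[14, 16, 5] (not full yet)
step 4: append 20 -> window=[14, 16, 5, 20] -> max=20
step 5: append 16 -> window=[16, 5, 20, 16] -> max=20
step 6: append 18 -> window=[5, 20, 16, 18] -> max=20
step 7: append 12 -> window=[20, 16, 18, 12] -> max=20
Window #4 max = 20

Answer: 20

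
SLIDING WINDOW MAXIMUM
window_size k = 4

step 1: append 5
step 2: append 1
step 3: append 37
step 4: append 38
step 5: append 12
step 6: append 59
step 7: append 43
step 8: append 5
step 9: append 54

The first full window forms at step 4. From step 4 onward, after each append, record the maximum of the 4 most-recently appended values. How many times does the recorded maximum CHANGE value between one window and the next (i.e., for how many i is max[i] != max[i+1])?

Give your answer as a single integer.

Answer: 1

Derivation:
step 1: append 5 -> window=[5] (not full yet)
step 2: append 1 -> window=[5, 1] (not full yet)
step 3: append 37 -> window=[5, 1, 37] (not full yet)
step 4: append 38 -> window=[5, 1, 37, 38] -> max=38
step 5: append 12 -> window=[1, 37, 38, 12] -> max=38
step 6: append 59 -> window=[37, 38, 12, 59] -> max=59
step 7: append 43 -> window=[38, 12, 59, 43] -> max=59
step 8: append 5 -> window=[12, 59, 43, 5] -> max=59
step 9: append 54 -> window=[59, 43, 5, 54] -> max=59
Recorded maximums: 38 38 59 59 59 59
Changes between consecutive maximums: 1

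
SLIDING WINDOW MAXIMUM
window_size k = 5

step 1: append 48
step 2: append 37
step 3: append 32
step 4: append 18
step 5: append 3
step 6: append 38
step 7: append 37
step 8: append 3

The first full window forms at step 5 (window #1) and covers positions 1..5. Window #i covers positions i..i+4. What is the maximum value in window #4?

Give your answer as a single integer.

step 1: append 48 -> window=[48] (not full yet)
step 2: append 37 -> window=[48, 37] (not full yet)
step 3: append 32 -> window=[48, 37, 32] (not full yet)
step 4: append 18 -> window=[48, 37, 32, 18] (not full yet)
step 5: append 3 -> window=[48, 37, 32, 18, 3] -> max=48
step 6: append 38 -> window=[37, 32, 18, 3, 38] -> max=38
step 7: append 37 -> window=[32, 18, 3, 38, 37] -> max=38
step 8: append 3 -> window=[18, 3, 38, 37, 3] -> max=38
Window #4 max = 38

Answer: 38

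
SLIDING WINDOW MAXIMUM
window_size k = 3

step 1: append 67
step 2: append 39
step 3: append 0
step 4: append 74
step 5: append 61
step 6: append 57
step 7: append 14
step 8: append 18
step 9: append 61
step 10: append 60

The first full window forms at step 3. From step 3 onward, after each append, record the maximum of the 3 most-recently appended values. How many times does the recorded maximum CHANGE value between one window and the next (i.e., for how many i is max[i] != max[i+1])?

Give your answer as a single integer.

Answer: 4

Derivation:
step 1: append 67 -> window=[67] (not full yet)
step 2: append 39 -> window=[67, 39] (not full yet)
step 3: append 0 -> window=[67, 39, 0] -> max=67
step 4: append 74 -> window=[39, 0, 74] -> max=74
step 5: append 61 -> window=[0, 74, 61] -> max=74
step 6: append 57 -> window=[74, 61, 57] -> max=74
step 7: append 14 -> window=[61, 57, 14] -> max=61
step 8: append 18 -> window=[57, 14, 18] -> max=57
step 9: append 61 -> window=[14, 18, 61] -> max=61
step 10: append 60 -> window=[18, 61, 60] -> max=61
Recorded maximums: 67 74 74 74 61 57 61 61
Changes between consecutive maximums: 4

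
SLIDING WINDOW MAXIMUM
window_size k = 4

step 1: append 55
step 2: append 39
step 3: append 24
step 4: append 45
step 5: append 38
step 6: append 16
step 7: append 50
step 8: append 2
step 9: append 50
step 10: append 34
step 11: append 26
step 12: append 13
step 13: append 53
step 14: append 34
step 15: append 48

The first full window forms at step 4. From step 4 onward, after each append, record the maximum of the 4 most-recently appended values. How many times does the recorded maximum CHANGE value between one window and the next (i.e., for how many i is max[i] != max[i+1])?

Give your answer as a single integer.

Answer: 3

Derivation:
step 1: append 55 -> window=[55] (not full yet)
step 2: append 39 -> window=[55, 39] (not full yet)
step 3: append 24 -> window=[55, 39, 24] (not full yet)
step 4: append 45 -> window=[55, 39, 24, 45] -> max=55
step 5: append 38 -> window=[39, 24, 45, 38] -> max=45
step 6: append 16 -> window=[24, 45, 38, 16] -> max=45
step 7: append 50 -> window=[45, 38, 16, 50] -> max=50
step 8: append 2 -> window=[38, 16, 50, 2] -> max=50
step 9: append 50 -> window=[16, 50, 2, 50] -> max=50
step 10: append 34 -> window=[50, 2, 50, 34] -> max=50
step 11: append 26 -> window=[2, 50, 34, 26] -> max=50
step 12: append 13 -> window=[50, 34, 26, 13] -> max=50
step 13: append 53 -> window=[34, 26, 13, 53] -> max=53
step 14: append 34 -> window=[26, 13, 53, 34] -> max=53
step 15: append 48 -> window=[13, 53, 34, 48] -> max=53
Recorded maximums: 55 45 45 50 50 50 50 50 50 53 53 53
Changes between consecutive maximums: 3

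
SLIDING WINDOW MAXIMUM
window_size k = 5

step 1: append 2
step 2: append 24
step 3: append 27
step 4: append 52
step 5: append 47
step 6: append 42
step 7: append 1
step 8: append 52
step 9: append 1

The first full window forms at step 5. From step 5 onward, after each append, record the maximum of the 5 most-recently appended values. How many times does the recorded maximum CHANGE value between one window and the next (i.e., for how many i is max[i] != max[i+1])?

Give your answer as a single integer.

Answer: 0

Derivation:
step 1: append 2 -> window=[2] (not full yet)
step 2: append 24 -> window=[2, 24] (not full yet)
step 3: append 27 -> window=[2, 24, 27] (not full yet)
step 4: append 52 -> window=[2, 24, 27, 52] (not full yet)
step 5: append 47 -> window=[2, 24, 27, 52, 47] -> max=52
step 6: append 42 -> window=[24, 27, 52, 47, 42] -> max=52
step 7: append 1 -> window=[27, 52, 47, 42, 1] -> max=52
step 8: append 52 -> window=[52, 47, 42, 1, 52] -> max=52
step 9: append 1 -> window=[47, 42, 1, 52, 1] -> max=52
Recorded maximums: 52 52 52 52 52
Changes between consecutive maximums: 0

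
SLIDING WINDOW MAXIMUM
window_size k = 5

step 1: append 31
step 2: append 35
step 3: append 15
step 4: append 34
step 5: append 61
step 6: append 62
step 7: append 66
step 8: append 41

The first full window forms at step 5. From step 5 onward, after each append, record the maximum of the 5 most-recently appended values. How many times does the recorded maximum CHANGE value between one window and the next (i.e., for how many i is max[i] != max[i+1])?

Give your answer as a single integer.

step 1: append 31 -> window=[31] (not full yet)
step 2: append 35 -> window=[31, 35] (not full yet)
step 3: append 15 -> window=[31, 35, 15] (not full yet)
step 4: append 34 -> window=[31, 35, 15, 34] (not full yet)
step 5: append 61 -> window=[31, 35, 15, 34, 61] -> max=61
step 6: append 62 -> window=[35, 15, 34, 61, 62] -> max=62
step 7: append 66 -> window=[15, 34, 61, 62, 66] -> max=66
step 8: append 41 -> window=[34, 61, 62, 66, 41] -> max=66
Recorded maximums: 61 62 66 66
Changes between consecutive maximums: 2

Answer: 2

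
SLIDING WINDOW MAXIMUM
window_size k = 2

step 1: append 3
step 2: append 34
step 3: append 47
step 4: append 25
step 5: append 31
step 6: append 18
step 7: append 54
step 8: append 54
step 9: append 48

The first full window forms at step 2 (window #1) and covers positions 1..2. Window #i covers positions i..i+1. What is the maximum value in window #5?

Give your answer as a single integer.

Answer: 31

Derivation:
step 1: append 3 -> window=[3] (not full yet)
step 2: append 34 -> window=[3, 34] -> max=34
step 3: append 47 -> window=[34, 47] -> max=47
step 4: append 25 -> window=[47, 25] -> max=47
step 5: append 31 -> window=[25, 31] -> max=31
step 6: append 18 -> window=[31, 18] -> max=31
Window #5 max = 31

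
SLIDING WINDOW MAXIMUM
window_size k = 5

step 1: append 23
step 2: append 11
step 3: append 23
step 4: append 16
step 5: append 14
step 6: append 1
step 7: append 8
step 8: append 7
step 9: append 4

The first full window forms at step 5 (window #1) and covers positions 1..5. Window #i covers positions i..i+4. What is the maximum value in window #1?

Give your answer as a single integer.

step 1: append 23 -> window=[23] (not full yet)
step 2: append 11 -> window=[23, 11] (not full yet)
step 3: append 23 -> window=[23, 11, 23] (not full yet)
step 4: append 16 -> window=[23, 11, 23, 16] (not full yet)
step 5: append 14 -> window=[23, 11, 23, 16, 14] -> max=23
Window #1 max = 23

Answer: 23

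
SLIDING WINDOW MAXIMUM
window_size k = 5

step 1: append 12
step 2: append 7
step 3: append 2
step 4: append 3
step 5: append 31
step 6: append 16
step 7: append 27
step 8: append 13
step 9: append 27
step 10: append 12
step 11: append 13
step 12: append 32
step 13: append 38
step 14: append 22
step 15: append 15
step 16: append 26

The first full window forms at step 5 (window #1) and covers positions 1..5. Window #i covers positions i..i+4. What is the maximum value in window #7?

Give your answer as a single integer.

Answer: 27

Derivation:
step 1: append 12 -> window=[12] (not full yet)
step 2: append 7 -> window=[12, 7] (not full yet)
step 3: append 2 -> window=[12, 7, 2] (not full yet)
step 4: append 3 -> window=[12, 7, 2, 3] (not full yet)
step 5: append 31 -> window=[12, 7, 2, 3, 31] -> max=31
step 6: append 16 -> window=[7, 2, 3, 31, 16] -> max=31
step 7: append 27 -> window=[2, 3, 31, 16, 27] -> max=31
step 8: append 13 -> window=[3, 31, 16, 27, 13] -> max=31
step 9: append 27 -> window=[31, 16, 27, 13, 27] -> max=31
step 10: append 12 -> window=[16, 27, 13, 27, 12] -> max=27
step 11: append 13 -> window=[27, 13, 27, 12, 13] -> max=27
Window #7 max = 27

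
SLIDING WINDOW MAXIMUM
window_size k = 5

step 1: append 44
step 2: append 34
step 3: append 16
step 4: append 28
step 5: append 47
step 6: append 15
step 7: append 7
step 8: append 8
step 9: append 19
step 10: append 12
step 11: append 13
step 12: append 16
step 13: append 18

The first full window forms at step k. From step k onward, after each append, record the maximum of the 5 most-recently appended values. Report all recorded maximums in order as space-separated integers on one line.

Answer: 47 47 47 47 47 19 19 19 19

Derivation:
step 1: append 44 -> window=[44] (not full yet)
step 2: append 34 -> window=[44, 34] (not full yet)
step 3: append 16 -> window=[44, 34, 16] (not full yet)
step 4: append 28 -> window=[44, 34, 16, 28] (not full yet)
step 5: append 47 -> window=[44, 34, 16, 28, 47] -> max=47
step 6: append 15 -> window=[34, 16, 28, 47, 15] -> max=47
step 7: append 7 -> window=[16, 28, 47, 15, 7] -> max=47
step 8: append 8 -> window=[28, 47, 15, 7, 8] -> max=47
step 9: append 19 -> window=[47, 15, 7, 8, 19] -> max=47
step 10: append 12 -> window=[15, 7, 8, 19, 12] -> max=19
step 11: append 13 -> window=[7, 8, 19, 12, 13] -> max=19
step 12: append 16 -> window=[8, 19, 12, 13, 16] -> max=19
step 13: append 18 -> window=[19, 12, 13, 16, 18] -> max=19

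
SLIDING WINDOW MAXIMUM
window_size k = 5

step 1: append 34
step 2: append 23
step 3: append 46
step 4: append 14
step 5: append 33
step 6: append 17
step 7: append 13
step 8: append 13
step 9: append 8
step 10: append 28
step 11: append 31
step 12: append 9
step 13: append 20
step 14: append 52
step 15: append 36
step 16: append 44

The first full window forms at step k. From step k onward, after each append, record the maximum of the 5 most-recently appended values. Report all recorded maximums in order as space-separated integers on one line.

Answer: 46 46 46 33 33 28 31 31 31 52 52 52

Derivation:
step 1: append 34 -> window=[34] (not full yet)
step 2: append 23 -> window=[34, 23] (not full yet)
step 3: append 46 -> window=[34, 23, 46] (not full yet)
step 4: append 14 -> window=[34, 23, 46, 14] (not full yet)
step 5: append 33 -> window=[34, 23, 46, 14, 33] -> max=46
step 6: append 17 -> window=[23, 46, 14, 33, 17] -> max=46
step 7: append 13 -> window=[46, 14, 33, 17, 13] -> max=46
step 8: append 13 -> window=[14, 33, 17, 13, 13] -> max=33
step 9: append 8 -> window=[33, 17, 13, 13, 8] -> max=33
step 10: append 28 -> window=[17, 13, 13, 8, 28] -> max=28
step 11: append 31 -> window=[13, 13, 8, 28, 31] -> max=31
step 12: append 9 -> window=[13, 8, 28, 31, 9] -> max=31
step 13: append 20 -> window=[8, 28, 31, 9, 20] -> max=31
step 14: append 52 -> window=[28, 31, 9, 20, 52] -> max=52
step 15: append 36 -> window=[31, 9, 20, 52, 36] -> max=52
step 16: append 44 -> window=[9, 20, 52, 36, 44] -> max=52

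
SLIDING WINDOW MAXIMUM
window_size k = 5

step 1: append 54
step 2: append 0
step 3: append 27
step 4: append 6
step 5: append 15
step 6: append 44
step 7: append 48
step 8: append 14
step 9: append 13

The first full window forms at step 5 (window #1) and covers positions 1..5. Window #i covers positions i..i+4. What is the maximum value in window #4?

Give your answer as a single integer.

Answer: 48

Derivation:
step 1: append 54 -> window=[54] (not full yet)
step 2: append 0 -> window=[54, 0] (not full yet)
step 3: append 27 -> window=[54, 0, 27] (not full yet)
step 4: append 6 -> window=[54, 0, 27, 6] (not full yet)
step 5: append 15 -> window=[54, 0, 27, 6, 15] -> max=54
step 6: append 44 -> window=[0, 27, 6, 15, 44] -> max=44
step 7: append 48 -> window=[27, 6, 15, 44, 48] -> max=48
step 8: append 14 -> window=[6, 15, 44, 48, 14] -> max=48
Window #4 max = 48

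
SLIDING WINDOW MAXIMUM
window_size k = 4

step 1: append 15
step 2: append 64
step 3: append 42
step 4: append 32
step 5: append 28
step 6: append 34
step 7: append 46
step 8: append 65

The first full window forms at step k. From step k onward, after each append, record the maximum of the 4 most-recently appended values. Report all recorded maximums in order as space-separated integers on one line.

step 1: append 15 -> window=[15] (not full yet)
step 2: append 64 -> window=[15, 64] (not full yet)
step 3: append 42 -> window=[15, 64, 42] (not full yet)
step 4: append 32 -> window=[15, 64, 42, 32] -> max=64
step 5: append 28 -> window=[64, 42, 32, 28] -> max=64
step 6: append 34 -> window=[42, 32, 28, 34] -> max=42
step 7: append 46 -> window=[32, 28, 34, 46] -> max=46
step 8: append 65 -> window=[28, 34, 46, 65] -> max=65

Answer: 64 64 42 46 65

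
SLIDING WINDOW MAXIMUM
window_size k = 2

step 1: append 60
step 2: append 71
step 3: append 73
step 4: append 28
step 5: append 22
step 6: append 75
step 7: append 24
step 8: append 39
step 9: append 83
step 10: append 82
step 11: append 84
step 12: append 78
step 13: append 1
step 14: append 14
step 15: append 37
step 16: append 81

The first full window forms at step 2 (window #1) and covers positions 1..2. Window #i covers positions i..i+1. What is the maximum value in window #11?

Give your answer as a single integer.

step 1: append 60 -> window=[60] (not full yet)
step 2: append 71 -> window=[60, 71] -> max=71
step 3: append 73 -> window=[71, 73] -> max=73
step 4: append 28 -> window=[73, 28] -> max=73
step 5: append 22 -> window=[28, 22] -> max=28
step 6: append 75 -> window=[22, 75] -> max=75
step 7: append 24 -> window=[75, 24] -> max=75
step 8: append 39 -> window=[24, 39] -> max=39
step 9: append 83 -> window=[39, 83] -> max=83
step 10: append 82 -> window=[83, 82] -> max=83
step 11: append 84 -> window=[82, 84] -> max=84
step 12: append 78 -> window=[84, 78] -> max=84
Window #11 max = 84

Answer: 84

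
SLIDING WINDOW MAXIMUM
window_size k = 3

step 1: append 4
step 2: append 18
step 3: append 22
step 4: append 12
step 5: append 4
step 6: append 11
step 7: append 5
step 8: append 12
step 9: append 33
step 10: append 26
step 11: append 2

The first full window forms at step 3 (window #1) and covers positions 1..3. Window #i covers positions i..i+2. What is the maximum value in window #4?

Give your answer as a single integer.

Answer: 12

Derivation:
step 1: append 4 -> window=[4] (not full yet)
step 2: append 18 -> window=[4, 18] (not full yet)
step 3: append 22 -> window=[4, 18, 22] -> max=22
step 4: append 12 -> window=[18, 22, 12] -> max=22
step 5: append 4 -> window=[22, 12, 4] -> max=22
step 6: append 11 -> window=[12, 4, 11] -> max=12
Window #4 max = 12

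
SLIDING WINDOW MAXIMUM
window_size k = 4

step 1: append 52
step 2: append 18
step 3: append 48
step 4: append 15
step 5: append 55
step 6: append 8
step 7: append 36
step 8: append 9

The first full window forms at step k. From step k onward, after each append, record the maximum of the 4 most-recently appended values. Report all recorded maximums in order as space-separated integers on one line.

Answer: 52 55 55 55 55

Derivation:
step 1: append 52 -> window=[52] (not full yet)
step 2: append 18 -> window=[52, 18] (not full yet)
step 3: append 48 -> window=[52, 18, 48] (not full yet)
step 4: append 15 -> window=[52, 18, 48, 15] -> max=52
step 5: append 55 -> window=[18, 48, 15, 55] -> max=55
step 6: append 8 -> window=[48, 15, 55, 8] -> max=55
step 7: append 36 -> window=[15, 55, 8, 36] -> max=55
step 8: append 9 -> window=[55, 8, 36, 9] -> max=55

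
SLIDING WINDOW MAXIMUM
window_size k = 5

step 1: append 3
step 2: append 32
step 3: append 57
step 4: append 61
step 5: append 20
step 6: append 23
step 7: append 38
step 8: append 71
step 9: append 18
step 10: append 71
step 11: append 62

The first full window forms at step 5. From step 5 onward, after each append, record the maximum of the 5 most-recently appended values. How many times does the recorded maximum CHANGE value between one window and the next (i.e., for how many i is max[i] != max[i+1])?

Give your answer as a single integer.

Answer: 1

Derivation:
step 1: append 3 -> window=[3] (not full yet)
step 2: append 32 -> window=[3, 32] (not full yet)
step 3: append 57 -> window=[3, 32, 57] (not full yet)
step 4: append 61 -> window=[3, 32, 57, 61] (not full yet)
step 5: append 20 -> window=[3, 32, 57, 61, 20] -> max=61
step 6: append 23 -> window=[32, 57, 61, 20, 23] -> max=61
step 7: append 38 -> window=[57, 61, 20, 23, 38] -> max=61
step 8: append 71 -> window=[61, 20, 23, 38, 71] -> max=71
step 9: append 18 -> window=[20, 23, 38, 71, 18] -> max=71
step 10: append 71 -> window=[23, 38, 71, 18, 71] -> max=71
step 11: append 62 -> window=[38, 71, 18, 71, 62] -> max=71
Recorded maximums: 61 61 61 71 71 71 71
Changes between consecutive maximums: 1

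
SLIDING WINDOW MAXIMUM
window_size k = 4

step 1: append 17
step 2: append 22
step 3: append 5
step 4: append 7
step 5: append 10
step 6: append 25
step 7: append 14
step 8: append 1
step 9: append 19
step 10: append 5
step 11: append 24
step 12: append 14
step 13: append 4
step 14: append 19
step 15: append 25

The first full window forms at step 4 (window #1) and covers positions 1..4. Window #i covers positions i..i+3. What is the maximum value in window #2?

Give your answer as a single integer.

step 1: append 17 -> window=[17] (not full yet)
step 2: append 22 -> window=[17, 22] (not full yet)
step 3: append 5 -> window=[17, 22, 5] (not full yet)
step 4: append 7 -> window=[17, 22, 5, 7] -> max=22
step 5: append 10 -> window=[22, 5, 7, 10] -> max=22
Window #2 max = 22

Answer: 22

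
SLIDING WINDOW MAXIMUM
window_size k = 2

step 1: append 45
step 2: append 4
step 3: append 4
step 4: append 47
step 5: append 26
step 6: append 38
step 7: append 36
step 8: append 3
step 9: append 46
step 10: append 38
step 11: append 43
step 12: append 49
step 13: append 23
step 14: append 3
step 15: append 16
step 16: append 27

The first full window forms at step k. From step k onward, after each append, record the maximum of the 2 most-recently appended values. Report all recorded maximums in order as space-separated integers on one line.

Answer: 45 4 47 47 38 38 36 46 46 43 49 49 23 16 27

Derivation:
step 1: append 45 -> window=[45] (not full yet)
step 2: append 4 -> window=[45, 4] -> max=45
step 3: append 4 -> window=[4, 4] -> max=4
step 4: append 47 -> window=[4, 47] -> max=47
step 5: append 26 -> window=[47, 26] -> max=47
step 6: append 38 -> window=[26, 38] -> max=38
step 7: append 36 -> window=[38, 36] -> max=38
step 8: append 3 -> window=[36, 3] -> max=36
step 9: append 46 -> window=[3, 46] -> max=46
step 10: append 38 -> window=[46, 38] -> max=46
step 11: append 43 -> window=[38, 43] -> max=43
step 12: append 49 -> window=[43, 49] -> max=49
step 13: append 23 -> window=[49, 23] -> max=49
step 14: append 3 -> window=[23, 3] -> max=23
step 15: append 16 -> window=[3, 16] -> max=16
step 16: append 27 -> window=[16, 27] -> max=27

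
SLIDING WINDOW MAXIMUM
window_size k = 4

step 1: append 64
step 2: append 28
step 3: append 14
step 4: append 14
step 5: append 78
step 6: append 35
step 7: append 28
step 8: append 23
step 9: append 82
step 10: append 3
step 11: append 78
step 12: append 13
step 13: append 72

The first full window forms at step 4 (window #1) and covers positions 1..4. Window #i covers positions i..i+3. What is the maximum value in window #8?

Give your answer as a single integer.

step 1: append 64 -> window=[64] (not full yet)
step 2: append 28 -> window=[64, 28] (not full yet)
step 3: append 14 -> window=[64, 28, 14] (not full yet)
step 4: append 14 -> window=[64, 28, 14, 14] -> max=64
step 5: append 78 -> window=[28, 14, 14, 78] -> max=78
step 6: append 35 -> window=[14, 14, 78, 35] -> max=78
step 7: append 28 -> window=[14, 78, 35, 28] -> max=78
step 8: append 23 -> window=[78, 35, 28, 23] -> max=78
step 9: append 82 -> window=[35, 28, 23, 82] -> max=82
step 10: append 3 -> window=[28, 23, 82, 3] -> max=82
step 11: append 78 -> window=[23, 82, 3, 78] -> max=82
Window #8 max = 82

Answer: 82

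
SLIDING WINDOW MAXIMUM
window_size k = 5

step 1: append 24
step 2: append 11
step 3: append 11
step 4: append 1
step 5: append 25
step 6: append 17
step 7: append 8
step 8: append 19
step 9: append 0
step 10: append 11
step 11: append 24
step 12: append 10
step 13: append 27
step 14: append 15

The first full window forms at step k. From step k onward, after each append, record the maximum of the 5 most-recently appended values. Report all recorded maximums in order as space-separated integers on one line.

Answer: 25 25 25 25 25 19 24 24 27 27

Derivation:
step 1: append 24 -> window=[24] (not full yet)
step 2: append 11 -> window=[24, 11] (not full yet)
step 3: append 11 -> window=[24, 11, 11] (not full yet)
step 4: append 1 -> window=[24, 11, 11, 1] (not full yet)
step 5: append 25 -> window=[24, 11, 11, 1, 25] -> max=25
step 6: append 17 -> window=[11, 11, 1, 25, 17] -> max=25
step 7: append 8 -> window=[11, 1, 25, 17, 8] -> max=25
step 8: append 19 -> window=[1, 25, 17, 8, 19] -> max=25
step 9: append 0 -> window=[25, 17, 8, 19, 0] -> max=25
step 10: append 11 -> window=[17, 8, 19, 0, 11] -> max=19
step 11: append 24 -> window=[8, 19, 0, 11, 24] -> max=24
step 12: append 10 -> window=[19, 0, 11, 24, 10] -> max=24
step 13: append 27 -> window=[0, 11, 24, 10, 27] -> max=27
step 14: append 15 -> window=[11, 24, 10, 27, 15] -> max=27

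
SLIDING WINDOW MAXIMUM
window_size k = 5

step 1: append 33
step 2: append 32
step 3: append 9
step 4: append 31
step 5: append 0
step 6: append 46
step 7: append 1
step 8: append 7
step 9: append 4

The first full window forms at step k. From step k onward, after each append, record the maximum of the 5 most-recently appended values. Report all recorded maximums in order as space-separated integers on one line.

Answer: 33 46 46 46 46

Derivation:
step 1: append 33 -> window=[33] (not full yet)
step 2: append 32 -> window=[33, 32] (not full yet)
step 3: append 9 -> window=[33, 32, 9] (not full yet)
step 4: append 31 -> window=[33, 32, 9, 31] (not full yet)
step 5: append 0 -> window=[33, 32, 9, 31, 0] -> max=33
step 6: append 46 -> window=[32, 9, 31, 0, 46] -> max=46
step 7: append 1 -> window=[9, 31, 0, 46, 1] -> max=46
step 8: append 7 -> window=[31, 0, 46, 1, 7] -> max=46
step 9: append 4 -> window=[0, 46, 1, 7, 4] -> max=46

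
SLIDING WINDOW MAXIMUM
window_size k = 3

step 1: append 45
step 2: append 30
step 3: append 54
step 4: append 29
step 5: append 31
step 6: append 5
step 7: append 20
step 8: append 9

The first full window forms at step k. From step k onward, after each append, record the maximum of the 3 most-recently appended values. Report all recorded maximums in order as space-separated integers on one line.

step 1: append 45 -> window=[45] (not full yet)
step 2: append 30 -> window=[45, 30] (not full yet)
step 3: append 54 -> window=[45, 30, 54] -> max=54
step 4: append 29 -> window=[30, 54, 29] -> max=54
step 5: append 31 -> window=[54, 29, 31] -> max=54
step 6: append 5 -> window=[29, 31, 5] -> max=31
step 7: append 20 -> window=[31, 5, 20] -> max=31
step 8: append 9 -> window=[5, 20, 9] -> max=20

Answer: 54 54 54 31 31 20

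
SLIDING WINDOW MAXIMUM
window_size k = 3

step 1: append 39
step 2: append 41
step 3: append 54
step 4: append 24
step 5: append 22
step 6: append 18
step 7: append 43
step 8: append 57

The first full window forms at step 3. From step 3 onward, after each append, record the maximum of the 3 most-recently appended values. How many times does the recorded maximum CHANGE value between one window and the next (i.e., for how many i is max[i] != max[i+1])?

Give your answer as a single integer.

Answer: 3

Derivation:
step 1: append 39 -> window=[39] (not full yet)
step 2: append 41 -> window=[39, 41] (not full yet)
step 3: append 54 -> window=[39, 41, 54] -> max=54
step 4: append 24 -> window=[41, 54, 24] -> max=54
step 5: append 22 -> window=[54, 24, 22] -> max=54
step 6: append 18 -> window=[24, 22, 18] -> max=24
step 7: append 43 -> window=[22, 18, 43] -> max=43
step 8: append 57 -> window=[18, 43, 57] -> max=57
Recorded maximums: 54 54 54 24 43 57
Changes between consecutive maximums: 3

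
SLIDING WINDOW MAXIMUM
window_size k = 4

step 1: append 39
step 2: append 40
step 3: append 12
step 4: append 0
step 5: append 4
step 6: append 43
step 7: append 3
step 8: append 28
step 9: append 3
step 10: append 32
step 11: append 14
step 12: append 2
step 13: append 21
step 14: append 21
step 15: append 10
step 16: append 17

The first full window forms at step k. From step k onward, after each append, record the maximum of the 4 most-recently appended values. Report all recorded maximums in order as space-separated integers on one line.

step 1: append 39 -> window=[39] (not full yet)
step 2: append 40 -> window=[39, 40] (not full yet)
step 3: append 12 -> window=[39, 40, 12] (not full yet)
step 4: append 0 -> window=[39, 40, 12, 0] -> max=40
step 5: append 4 -> window=[40, 12, 0, 4] -> max=40
step 6: append 43 -> window=[12, 0, 4, 43] -> max=43
step 7: append 3 -> window=[0, 4, 43, 3] -> max=43
step 8: append 28 -> window=[4, 43, 3, 28] -> max=43
step 9: append 3 -> window=[43, 3, 28, 3] -> max=43
step 10: append 32 -> window=[3, 28, 3, 32] -> max=32
step 11: append 14 -> window=[28, 3, 32, 14] -> max=32
step 12: append 2 -> window=[3, 32, 14, 2] -> max=32
step 13: append 21 -> window=[32, 14, 2, 21] -> max=32
step 14: append 21 -> window=[14, 2, 21, 21] -> max=21
step 15: append 10 -> window=[2, 21, 21, 10] -> max=21
step 16: append 17 -> window=[21, 21, 10, 17] -> max=21

Answer: 40 40 43 43 43 43 32 32 32 32 21 21 21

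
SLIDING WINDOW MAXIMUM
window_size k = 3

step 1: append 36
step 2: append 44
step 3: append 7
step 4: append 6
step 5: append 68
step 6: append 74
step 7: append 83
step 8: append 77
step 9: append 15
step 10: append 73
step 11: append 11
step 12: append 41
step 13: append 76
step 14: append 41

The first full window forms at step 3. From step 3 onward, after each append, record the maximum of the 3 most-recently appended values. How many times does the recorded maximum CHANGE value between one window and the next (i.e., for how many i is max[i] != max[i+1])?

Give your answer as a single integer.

Answer: 6

Derivation:
step 1: append 36 -> window=[36] (not full yet)
step 2: append 44 -> window=[36, 44] (not full yet)
step 3: append 7 -> window=[36, 44, 7] -> max=44
step 4: append 6 -> window=[44, 7, 6] -> max=44
step 5: append 68 -> window=[7, 6, 68] -> max=68
step 6: append 74 -> window=[6, 68, 74] -> max=74
step 7: append 83 -> window=[68, 74, 83] -> max=83
step 8: append 77 -> window=[74, 83, 77] -> max=83
step 9: append 15 -> window=[83, 77, 15] -> max=83
step 10: append 73 -> window=[77, 15, 73] -> max=77
step 11: append 11 -> window=[15, 73, 11] -> max=73
step 12: append 41 -> window=[73, 11, 41] -> max=73
step 13: append 76 -> window=[11, 41, 76] -> max=76
step 14: append 41 -> window=[41, 76, 41] -> max=76
Recorded maximums: 44 44 68 74 83 83 83 77 73 73 76 76
Changes between consecutive maximums: 6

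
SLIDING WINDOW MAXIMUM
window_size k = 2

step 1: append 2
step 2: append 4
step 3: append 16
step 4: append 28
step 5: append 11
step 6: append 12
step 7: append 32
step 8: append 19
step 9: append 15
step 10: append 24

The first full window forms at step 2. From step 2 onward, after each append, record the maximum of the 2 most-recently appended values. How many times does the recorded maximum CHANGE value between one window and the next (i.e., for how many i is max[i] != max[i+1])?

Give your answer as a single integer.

Answer: 6

Derivation:
step 1: append 2 -> window=[2] (not full yet)
step 2: append 4 -> window=[2, 4] -> max=4
step 3: append 16 -> window=[4, 16] -> max=16
step 4: append 28 -> window=[16, 28] -> max=28
step 5: append 11 -> window=[28, 11] -> max=28
step 6: append 12 -> window=[11, 12] -> max=12
step 7: append 32 -> window=[12, 32] -> max=32
step 8: append 19 -> window=[32, 19] -> max=32
step 9: append 15 -> window=[19, 15] -> max=19
step 10: append 24 -> window=[15, 24] -> max=24
Recorded maximums: 4 16 28 28 12 32 32 19 24
Changes between consecutive maximums: 6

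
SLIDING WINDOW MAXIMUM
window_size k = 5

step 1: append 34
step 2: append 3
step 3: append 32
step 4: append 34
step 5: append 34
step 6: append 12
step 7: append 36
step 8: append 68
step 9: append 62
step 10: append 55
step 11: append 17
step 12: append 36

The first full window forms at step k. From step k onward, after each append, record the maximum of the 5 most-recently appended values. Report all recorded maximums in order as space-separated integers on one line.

step 1: append 34 -> window=[34] (not full yet)
step 2: append 3 -> window=[34, 3] (not full yet)
step 3: append 32 -> window=[34, 3, 32] (not full yet)
step 4: append 34 -> window=[34, 3, 32, 34] (not full yet)
step 5: append 34 -> window=[34, 3, 32, 34, 34] -> max=34
step 6: append 12 -> window=[3, 32, 34, 34, 12] -> max=34
step 7: append 36 -> window=[32, 34, 34, 12, 36] -> max=36
step 8: append 68 -> window=[34, 34, 12, 36, 68] -> max=68
step 9: append 62 -> window=[34, 12, 36, 68, 62] -> max=68
step 10: append 55 -> window=[12, 36, 68, 62, 55] -> max=68
step 11: append 17 -> window=[36, 68, 62, 55, 17] -> max=68
step 12: append 36 -> window=[68, 62, 55, 17, 36] -> max=68

Answer: 34 34 36 68 68 68 68 68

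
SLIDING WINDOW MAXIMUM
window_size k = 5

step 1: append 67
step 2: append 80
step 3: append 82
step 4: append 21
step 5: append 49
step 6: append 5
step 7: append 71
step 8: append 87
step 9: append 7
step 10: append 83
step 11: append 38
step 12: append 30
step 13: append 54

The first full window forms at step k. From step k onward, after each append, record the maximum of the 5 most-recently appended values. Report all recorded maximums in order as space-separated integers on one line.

step 1: append 67 -> window=[67] (not full yet)
step 2: append 80 -> window=[67, 80] (not full yet)
step 3: append 82 -> window=[67, 80, 82] (not full yet)
step 4: append 21 -> window=[67, 80, 82, 21] (not full yet)
step 5: append 49 -> window=[67, 80, 82, 21, 49] -> max=82
step 6: append 5 -> window=[80, 82, 21, 49, 5] -> max=82
step 7: append 71 -> window=[82, 21, 49, 5, 71] -> max=82
step 8: append 87 -> window=[21, 49, 5, 71, 87] -> max=87
step 9: append 7 -> window=[49, 5, 71, 87, 7] -> max=87
step 10: append 83 -> window=[5, 71, 87, 7, 83] -> max=87
step 11: append 38 -> window=[71, 87, 7, 83, 38] -> max=87
step 12: append 30 -> window=[87, 7, 83, 38, 30] -> max=87
step 13: append 54 -> window=[7, 83, 38, 30, 54] -> max=83

Answer: 82 82 82 87 87 87 87 87 83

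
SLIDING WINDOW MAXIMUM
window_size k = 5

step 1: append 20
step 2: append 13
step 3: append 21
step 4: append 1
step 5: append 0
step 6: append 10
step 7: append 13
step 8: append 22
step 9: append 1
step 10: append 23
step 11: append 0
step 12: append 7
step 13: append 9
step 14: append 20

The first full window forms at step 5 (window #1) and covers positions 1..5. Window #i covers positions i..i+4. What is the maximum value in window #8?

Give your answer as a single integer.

step 1: append 20 -> window=[20] (not full yet)
step 2: append 13 -> window=[20, 13] (not full yet)
step 3: append 21 -> window=[20, 13, 21] (not full yet)
step 4: append 1 -> window=[20, 13, 21, 1] (not full yet)
step 5: append 0 -> window=[20, 13, 21, 1, 0] -> max=21
step 6: append 10 -> window=[13, 21, 1, 0, 10] -> max=21
step 7: append 13 -> window=[21, 1, 0, 10, 13] -> max=21
step 8: append 22 -> window=[1, 0, 10, 13, 22] -> max=22
step 9: append 1 -> window=[0, 10, 13, 22, 1] -> max=22
step 10: append 23 -> window=[10, 13, 22, 1, 23] -> max=23
step 11: append 0 -> window=[13, 22, 1, 23, 0] -> max=23
step 12: append 7 -> window=[22, 1, 23, 0, 7] -> max=23
Window #8 max = 23

Answer: 23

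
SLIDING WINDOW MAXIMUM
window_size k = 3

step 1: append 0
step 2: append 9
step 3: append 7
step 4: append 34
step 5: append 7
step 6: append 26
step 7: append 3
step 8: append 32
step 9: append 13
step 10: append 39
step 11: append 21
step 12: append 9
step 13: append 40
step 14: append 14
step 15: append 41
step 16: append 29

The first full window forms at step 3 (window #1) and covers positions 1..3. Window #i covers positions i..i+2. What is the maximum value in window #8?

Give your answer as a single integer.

step 1: append 0 -> window=[0] (not full yet)
step 2: append 9 -> window=[0, 9] (not full yet)
step 3: append 7 -> window=[0, 9, 7] -> max=9
step 4: append 34 -> window=[9, 7, 34] -> max=34
step 5: append 7 -> window=[7, 34, 7] -> max=34
step 6: append 26 -> window=[34, 7, 26] -> max=34
step 7: append 3 -> window=[7, 26, 3] -> max=26
step 8: append 32 -> window=[26, 3, 32] -> max=32
step 9: append 13 -> window=[3, 32, 13] -> max=32
step 10: append 39 -> window=[32, 13, 39] -> max=39
Window #8 max = 39

Answer: 39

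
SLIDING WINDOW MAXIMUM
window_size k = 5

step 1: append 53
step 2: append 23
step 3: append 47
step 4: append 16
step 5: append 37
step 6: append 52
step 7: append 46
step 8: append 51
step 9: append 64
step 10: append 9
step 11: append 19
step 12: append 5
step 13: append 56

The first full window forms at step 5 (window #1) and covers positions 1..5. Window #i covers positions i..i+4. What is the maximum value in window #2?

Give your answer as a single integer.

Answer: 52

Derivation:
step 1: append 53 -> window=[53] (not full yet)
step 2: append 23 -> window=[53, 23] (not full yet)
step 3: append 47 -> window=[53, 23, 47] (not full yet)
step 4: append 16 -> window=[53, 23, 47, 16] (not full yet)
step 5: append 37 -> window=[53, 23, 47, 16, 37] -> max=53
step 6: append 52 -> window=[23, 47, 16, 37, 52] -> max=52
Window #2 max = 52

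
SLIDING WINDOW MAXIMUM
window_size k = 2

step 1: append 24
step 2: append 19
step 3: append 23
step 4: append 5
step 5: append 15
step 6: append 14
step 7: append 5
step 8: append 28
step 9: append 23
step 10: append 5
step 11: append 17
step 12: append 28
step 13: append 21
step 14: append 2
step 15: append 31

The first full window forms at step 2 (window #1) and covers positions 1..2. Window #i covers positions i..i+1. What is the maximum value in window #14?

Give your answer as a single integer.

Answer: 31

Derivation:
step 1: append 24 -> window=[24] (not full yet)
step 2: append 19 -> window=[24, 19] -> max=24
step 3: append 23 -> window=[19, 23] -> max=23
step 4: append 5 -> window=[23, 5] -> max=23
step 5: append 15 -> window=[5, 15] -> max=15
step 6: append 14 -> window=[15, 14] -> max=15
step 7: append 5 -> window=[14, 5] -> max=14
step 8: append 28 -> window=[5, 28] -> max=28
step 9: append 23 -> window=[28, 23] -> max=28
step 10: append 5 -> window=[23, 5] -> max=23
step 11: append 17 -> window=[5, 17] -> max=17
step 12: append 28 -> window=[17, 28] -> max=28
step 13: append 21 -> window=[28, 21] -> max=28
step 14: append 2 -> window=[21, 2] -> max=21
step 15: append 31 -> window=[2, 31] -> max=31
Window #14 max = 31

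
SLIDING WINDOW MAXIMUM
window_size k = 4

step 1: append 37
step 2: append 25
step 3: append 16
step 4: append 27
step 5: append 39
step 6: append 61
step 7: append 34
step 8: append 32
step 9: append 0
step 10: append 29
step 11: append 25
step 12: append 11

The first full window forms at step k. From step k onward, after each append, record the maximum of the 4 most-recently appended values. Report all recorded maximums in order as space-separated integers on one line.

Answer: 37 39 61 61 61 61 34 32 29

Derivation:
step 1: append 37 -> window=[37] (not full yet)
step 2: append 25 -> window=[37, 25] (not full yet)
step 3: append 16 -> window=[37, 25, 16] (not full yet)
step 4: append 27 -> window=[37, 25, 16, 27] -> max=37
step 5: append 39 -> window=[25, 16, 27, 39] -> max=39
step 6: append 61 -> window=[16, 27, 39, 61] -> max=61
step 7: append 34 -> window=[27, 39, 61, 34] -> max=61
step 8: append 32 -> window=[39, 61, 34, 32] -> max=61
step 9: append 0 -> window=[61, 34, 32, 0] -> max=61
step 10: append 29 -> window=[34, 32, 0, 29] -> max=34
step 11: append 25 -> window=[32, 0, 29, 25] -> max=32
step 12: append 11 -> window=[0, 29, 25, 11] -> max=29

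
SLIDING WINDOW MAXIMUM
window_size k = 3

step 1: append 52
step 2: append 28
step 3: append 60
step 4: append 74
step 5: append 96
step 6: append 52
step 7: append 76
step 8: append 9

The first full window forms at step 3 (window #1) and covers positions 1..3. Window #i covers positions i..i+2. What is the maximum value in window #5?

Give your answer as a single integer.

step 1: append 52 -> window=[52] (not full yet)
step 2: append 28 -> window=[52, 28] (not full yet)
step 3: append 60 -> window=[52, 28, 60] -> max=60
step 4: append 74 -> window=[28, 60, 74] -> max=74
step 5: append 96 -> window=[60, 74, 96] -> max=96
step 6: append 52 -> window=[74, 96, 52] -> max=96
step 7: append 76 -> window=[96, 52, 76] -> max=96
Window #5 max = 96

Answer: 96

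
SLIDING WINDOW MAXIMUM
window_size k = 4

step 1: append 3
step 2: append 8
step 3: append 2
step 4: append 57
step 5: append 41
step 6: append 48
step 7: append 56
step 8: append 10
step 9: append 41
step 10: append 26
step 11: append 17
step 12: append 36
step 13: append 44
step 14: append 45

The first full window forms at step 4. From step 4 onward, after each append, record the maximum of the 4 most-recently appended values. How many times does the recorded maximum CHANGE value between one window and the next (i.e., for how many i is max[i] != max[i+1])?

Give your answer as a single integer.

step 1: append 3 -> window=[3] (not full yet)
step 2: append 8 -> window=[3, 8] (not full yet)
step 3: append 2 -> window=[3, 8, 2] (not full yet)
step 4: append 57 -> window=[3, 8, 2, 57] -> max=57
step 5: append 41 -> window=[8, 2, 57, 41] -> max=57
step 6: append 48 -> window=[2, 57, 41, 48] -> max=57
step 7: append 56 -> window=[57, 41, 48, 56] -> max=57
step 8: append 10 -> window=[41, 48, 56, 10] -> max=56
step 9: append 41 -> window=[48, 56, 10, 41] -> max=56
step 10: append 26 -> window=[56, 10, 41, 26] -> max=56
step 11: append 17 -> window=[10, 41, 26, 17] -> max=41
step 12: append 36 -> window=[41, 26, 17, 36] -> max=41
step 13: append 44 -> window=[26, 17, 36, 44] -> max=44
step 14: append 45 -> window=[17, 36, 44, 45] -> max=45
Recorded maximums: 57 57 57 57 56 56 56 41 41 44 45
Changes between consecutive maximums: 4

Answer: 4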